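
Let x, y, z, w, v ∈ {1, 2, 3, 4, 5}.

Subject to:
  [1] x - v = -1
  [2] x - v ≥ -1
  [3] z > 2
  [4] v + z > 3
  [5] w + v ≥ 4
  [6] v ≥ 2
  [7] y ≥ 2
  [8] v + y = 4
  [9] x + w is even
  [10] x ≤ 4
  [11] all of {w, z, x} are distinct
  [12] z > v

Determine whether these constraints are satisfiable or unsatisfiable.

Satisfiable

Take x = 1, y = 2, z = 3, w = 5, v = 2. Then constraint 1: x - v = -1; constraint 2: x - v = -1; constraint 4: v + z = 5, and every other listed constraint is also met.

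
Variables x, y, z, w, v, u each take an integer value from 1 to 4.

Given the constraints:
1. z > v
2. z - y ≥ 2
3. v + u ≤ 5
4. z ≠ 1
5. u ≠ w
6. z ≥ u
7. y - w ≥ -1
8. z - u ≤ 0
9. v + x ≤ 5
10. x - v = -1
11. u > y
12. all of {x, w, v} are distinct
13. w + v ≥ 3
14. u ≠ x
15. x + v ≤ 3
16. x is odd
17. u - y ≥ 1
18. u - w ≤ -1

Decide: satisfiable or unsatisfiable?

Constraints 2, 7, 8, and 18 give z − y ≥ 2, y − w ≥ -1, w − u ≥ 1, u − z ≥ 0.
Adding all 4 inequalities: the left sides telescope to 0, and the right sides sum to 2 + (-1) + 1 + 0 = 2. So 0 ≥ 2, which is false.

Unsatisfiable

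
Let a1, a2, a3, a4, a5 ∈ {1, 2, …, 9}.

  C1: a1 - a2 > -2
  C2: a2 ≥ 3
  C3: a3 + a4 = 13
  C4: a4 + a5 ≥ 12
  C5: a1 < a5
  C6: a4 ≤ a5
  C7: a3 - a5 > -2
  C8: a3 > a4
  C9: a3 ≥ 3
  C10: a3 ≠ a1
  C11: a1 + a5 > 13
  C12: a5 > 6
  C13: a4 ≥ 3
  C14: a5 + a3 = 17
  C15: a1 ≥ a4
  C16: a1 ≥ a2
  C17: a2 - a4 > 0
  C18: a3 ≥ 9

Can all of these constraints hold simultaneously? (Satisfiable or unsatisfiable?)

Satisfiable

Take a1 = 7, a2 = 7, a3 = 9, a4 = 4, a5 = 8. Then constraint 1: a1 - a2 = 0; constraint 3: a3 + a4 = 13, and every other listed constraint is also met.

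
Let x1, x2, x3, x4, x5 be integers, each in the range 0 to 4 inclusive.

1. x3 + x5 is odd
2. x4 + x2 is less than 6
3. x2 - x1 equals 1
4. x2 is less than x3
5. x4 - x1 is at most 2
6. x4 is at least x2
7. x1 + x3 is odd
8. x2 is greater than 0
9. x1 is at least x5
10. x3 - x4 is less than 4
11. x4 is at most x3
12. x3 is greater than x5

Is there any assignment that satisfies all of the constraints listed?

Satisfiable

The assignment x1 = 1, x2 = 2, x3 = 4, x4 = 2, x5 = 1 works:
  constraint 2 holds since x4 + x2 = 4.
  constraint 3 holds since x2 - x1 = 1.
The rest check out directly.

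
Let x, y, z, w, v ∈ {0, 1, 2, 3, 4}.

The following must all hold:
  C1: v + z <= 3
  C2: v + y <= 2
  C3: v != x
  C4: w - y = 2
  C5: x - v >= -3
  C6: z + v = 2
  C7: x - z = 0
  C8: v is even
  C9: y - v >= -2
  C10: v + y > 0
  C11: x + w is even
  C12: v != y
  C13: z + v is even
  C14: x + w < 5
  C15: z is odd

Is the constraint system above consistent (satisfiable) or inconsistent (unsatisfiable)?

Unsatisfiable

Constraint 15 makes z odd and constraint 8 makes v even, so z + v must be odd. Constraint 13 says z + v is even — contradiction.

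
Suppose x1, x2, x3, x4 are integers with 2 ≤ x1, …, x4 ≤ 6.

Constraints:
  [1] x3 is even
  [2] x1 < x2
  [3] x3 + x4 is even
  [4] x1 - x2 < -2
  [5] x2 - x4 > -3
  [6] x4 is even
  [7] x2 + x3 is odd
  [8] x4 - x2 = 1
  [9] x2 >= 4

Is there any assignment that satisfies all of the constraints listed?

Satisfiable

The assignment x1 = 2, x2 = 5, x3 = 2, x4 = 6 works:
  constraint 4 holds since x1 - x2 = -3.
  constraint 5 holds since x2 - x4 = -1.
The rest check out directly.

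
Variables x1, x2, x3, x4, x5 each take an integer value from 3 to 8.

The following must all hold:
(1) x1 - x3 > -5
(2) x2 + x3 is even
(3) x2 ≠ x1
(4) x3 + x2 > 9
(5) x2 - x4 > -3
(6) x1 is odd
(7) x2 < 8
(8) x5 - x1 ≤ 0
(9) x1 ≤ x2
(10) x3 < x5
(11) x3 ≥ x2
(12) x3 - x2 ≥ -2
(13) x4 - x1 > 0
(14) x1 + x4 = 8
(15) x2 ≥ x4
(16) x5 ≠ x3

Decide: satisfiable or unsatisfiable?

Constraints 8, 10, 11, 13, and 15 give x3 < x5, x5 ≤ x1, x1 < x4, x4 ≤ x2, x2 ≤ x3. Chaining: x3 < x5 ≤ x1 < x4 ≤ x2 ≤ x3, which forces x3 < x3 — impossible.

Unsatisfiable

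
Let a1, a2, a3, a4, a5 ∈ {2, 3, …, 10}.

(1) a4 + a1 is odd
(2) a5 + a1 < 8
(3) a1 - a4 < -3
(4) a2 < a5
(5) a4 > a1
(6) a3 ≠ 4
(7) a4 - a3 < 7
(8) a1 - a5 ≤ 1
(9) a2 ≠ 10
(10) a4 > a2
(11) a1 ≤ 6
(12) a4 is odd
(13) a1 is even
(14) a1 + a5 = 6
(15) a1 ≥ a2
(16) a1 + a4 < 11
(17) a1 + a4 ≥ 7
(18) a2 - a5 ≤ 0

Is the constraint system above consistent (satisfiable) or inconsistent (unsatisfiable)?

The assignment a1 = 2, a2 = 2, a3 = 3, a4 = 7, a5 = 4 works:
  constraint 2 holds since a5 + a1 = 6.
  constraint 3 holds since a1 - a4 = -5.
  constraint 7 holds since a4 - a3 = 4.
The rest check out directly.

Satisfiable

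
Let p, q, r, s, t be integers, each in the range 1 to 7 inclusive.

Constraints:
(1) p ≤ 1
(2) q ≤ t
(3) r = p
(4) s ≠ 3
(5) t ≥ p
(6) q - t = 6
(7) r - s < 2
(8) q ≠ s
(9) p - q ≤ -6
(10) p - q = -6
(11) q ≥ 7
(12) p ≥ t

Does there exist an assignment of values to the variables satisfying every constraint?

Unsatisfiable

From constraints 2 and 11: t ≥ q and q ≥ 7, so t ≥ 7. From constraints 1 and 12: t ≤ p and p ≤ 1, so t ≤ 1. But 1 < 7, so no value of t works.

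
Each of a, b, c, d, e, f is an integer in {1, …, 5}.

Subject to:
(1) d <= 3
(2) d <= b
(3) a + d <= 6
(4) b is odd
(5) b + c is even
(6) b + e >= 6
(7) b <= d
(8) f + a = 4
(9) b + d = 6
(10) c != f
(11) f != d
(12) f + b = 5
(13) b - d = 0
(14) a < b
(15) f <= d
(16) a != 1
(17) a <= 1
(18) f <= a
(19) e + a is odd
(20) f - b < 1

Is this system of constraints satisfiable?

Unsatisfiable

From constraints 17 and 18: f ≤ a ≤ 1. From constraints 1 and 7: b ≤ d ≤ 3. Hence f + b ≤ 4. But constraint 12 requires f + b = 5, and 5 > 4. Contradiction.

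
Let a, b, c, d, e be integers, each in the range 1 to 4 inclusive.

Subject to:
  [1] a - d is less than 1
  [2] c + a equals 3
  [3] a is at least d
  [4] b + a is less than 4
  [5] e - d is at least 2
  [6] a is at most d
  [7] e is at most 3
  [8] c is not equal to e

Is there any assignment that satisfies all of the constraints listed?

The assignment a = 1, b = 2, c = 2, d = 1, e = 3 works:
  constraint 1 holds since a - d = 0.
  constraint 2 holds since c + a = 3.
  constraint 4 holds since b + a = 3.
The rest check out directly.

Satisfiable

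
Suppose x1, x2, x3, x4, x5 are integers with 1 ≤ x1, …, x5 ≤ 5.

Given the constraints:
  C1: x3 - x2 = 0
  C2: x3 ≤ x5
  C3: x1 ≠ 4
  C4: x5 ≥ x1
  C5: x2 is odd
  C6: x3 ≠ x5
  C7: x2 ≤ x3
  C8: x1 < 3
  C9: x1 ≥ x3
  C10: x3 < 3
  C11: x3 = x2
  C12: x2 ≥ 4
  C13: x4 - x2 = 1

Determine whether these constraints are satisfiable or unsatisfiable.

Unsatisfiable

From constraints 7 and 12: x3 ≥ x2 and x2 ≥ 4, so x3 ≥ 4. From constraint 10: x3 ≤ 2. But 2 < 4, so no value of x3 works.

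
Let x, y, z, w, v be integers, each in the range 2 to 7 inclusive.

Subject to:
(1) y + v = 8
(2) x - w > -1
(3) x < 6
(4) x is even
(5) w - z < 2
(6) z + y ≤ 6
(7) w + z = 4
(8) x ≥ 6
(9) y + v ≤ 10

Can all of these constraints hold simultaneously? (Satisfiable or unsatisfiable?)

Unsatisfiable

From constraint 8: x ≥ 6. From constraint 3: x ≤ 5. But 5 < 6, so no value of x works.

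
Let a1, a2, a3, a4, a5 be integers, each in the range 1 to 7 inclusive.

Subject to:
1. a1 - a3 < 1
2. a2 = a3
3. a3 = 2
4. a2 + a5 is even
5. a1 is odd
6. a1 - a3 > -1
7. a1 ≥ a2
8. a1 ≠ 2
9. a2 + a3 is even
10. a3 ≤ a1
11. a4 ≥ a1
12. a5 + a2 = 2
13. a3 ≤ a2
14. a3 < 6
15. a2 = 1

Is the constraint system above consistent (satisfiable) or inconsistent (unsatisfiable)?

Unsatisfiable

Constraint 15 fixes a2 = 1 and constraint 3 fixes a3 = 2, but constraint 2 requires a2 = a3. Since 1 ≠ 2, contradiction.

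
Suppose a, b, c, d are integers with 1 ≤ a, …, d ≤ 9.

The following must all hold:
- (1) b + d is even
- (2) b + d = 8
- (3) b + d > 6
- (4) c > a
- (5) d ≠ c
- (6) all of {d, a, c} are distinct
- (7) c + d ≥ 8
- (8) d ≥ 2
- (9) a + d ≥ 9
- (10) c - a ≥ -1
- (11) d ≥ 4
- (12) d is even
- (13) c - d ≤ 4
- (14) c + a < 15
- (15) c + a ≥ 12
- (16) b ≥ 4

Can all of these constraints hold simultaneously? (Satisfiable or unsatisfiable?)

Satisfiable

Setting (a, b, c, d) = (5, 4, 7, 4) satisfies everything: constraint 2: b + d = 8; constraint 3: b + d = 8, and the others follow.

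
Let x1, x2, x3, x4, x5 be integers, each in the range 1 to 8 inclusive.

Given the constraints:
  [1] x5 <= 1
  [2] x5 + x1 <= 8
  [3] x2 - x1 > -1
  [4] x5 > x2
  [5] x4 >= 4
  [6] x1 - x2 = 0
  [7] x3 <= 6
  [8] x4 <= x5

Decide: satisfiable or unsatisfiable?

Unsatisfiable

From constraints 5 and 8: x5 ≥ x4 and x4 ≥ 4, so x5 ≥ 4. From constraint 1: x5 ≤ 1. But 1 < 4, so no value of x5 works.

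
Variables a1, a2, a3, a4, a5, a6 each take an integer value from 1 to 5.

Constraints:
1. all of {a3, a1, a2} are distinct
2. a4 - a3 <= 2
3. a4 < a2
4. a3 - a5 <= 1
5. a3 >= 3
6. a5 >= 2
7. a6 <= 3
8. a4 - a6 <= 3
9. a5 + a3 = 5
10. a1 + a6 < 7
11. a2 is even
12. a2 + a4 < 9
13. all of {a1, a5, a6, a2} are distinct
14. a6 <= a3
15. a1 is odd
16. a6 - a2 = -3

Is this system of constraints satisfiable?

Take a1 = 5, a2 = 4, a3 = 3, a4 = 2, a5 = 2, a6 = 1. Then constraint 2: a4 - a3 = -1; constraint 4: a3 - a5 = 1, and every other listed constraint is also met.

Satisfiable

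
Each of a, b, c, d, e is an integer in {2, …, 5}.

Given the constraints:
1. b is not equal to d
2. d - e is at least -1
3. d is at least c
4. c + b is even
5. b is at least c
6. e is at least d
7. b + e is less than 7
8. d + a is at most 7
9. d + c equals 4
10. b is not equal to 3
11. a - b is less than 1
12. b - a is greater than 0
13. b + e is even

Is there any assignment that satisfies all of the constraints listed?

The assignment a = 2, b = 4, c = 2, d = 2, e = 2 works:
  constraint 2 holds since d - e = 0.
  constraint 7 holds since b + e = 6.
The rest check out directly.

Satisfiable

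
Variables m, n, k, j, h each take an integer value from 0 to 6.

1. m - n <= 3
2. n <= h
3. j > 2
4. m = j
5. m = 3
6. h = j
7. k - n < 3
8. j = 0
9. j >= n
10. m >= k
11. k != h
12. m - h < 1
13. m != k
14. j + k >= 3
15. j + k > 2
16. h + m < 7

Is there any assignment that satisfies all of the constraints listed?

Unsatisfiable

Constraint 5 fixes m = 3 and constraint 8 fixes j = 0, but constraint 4 requires m = j. Since 3 ≠ 0, contradiction.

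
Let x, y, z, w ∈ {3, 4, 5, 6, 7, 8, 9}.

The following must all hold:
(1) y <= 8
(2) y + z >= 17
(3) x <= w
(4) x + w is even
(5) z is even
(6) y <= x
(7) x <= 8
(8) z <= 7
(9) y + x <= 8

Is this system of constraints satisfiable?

From constraints 6 and 7: y ≤ x ≤ 8. From constraint 8: z ≤ 7. Hence y + z ≤ 15. But constraint 2 requires y + z ≥ 17, and 17 > 15. Contradiction.

Unsatisfiable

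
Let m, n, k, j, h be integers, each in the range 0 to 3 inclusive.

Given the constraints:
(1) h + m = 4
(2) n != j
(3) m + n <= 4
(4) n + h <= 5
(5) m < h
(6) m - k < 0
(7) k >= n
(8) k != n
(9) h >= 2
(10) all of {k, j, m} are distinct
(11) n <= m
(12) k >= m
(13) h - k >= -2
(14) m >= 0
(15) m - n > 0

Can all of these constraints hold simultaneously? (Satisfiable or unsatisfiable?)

Setting (m, n, k, j, h) = (1, 0, 2, 3, 3) satisfies everything: constraint 1: h + m = 4; constraint 3: m + n = 1, and the others follow.

Satisfiable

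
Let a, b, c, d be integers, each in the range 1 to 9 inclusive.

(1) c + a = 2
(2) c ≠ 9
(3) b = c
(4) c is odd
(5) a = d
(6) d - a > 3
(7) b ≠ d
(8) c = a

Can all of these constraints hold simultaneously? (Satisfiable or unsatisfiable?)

From constraints 3, 5, and 8, b = c = a = d, so b = d. But constraint 7 says b ≠ d. Contradiction.

Unsatisfiable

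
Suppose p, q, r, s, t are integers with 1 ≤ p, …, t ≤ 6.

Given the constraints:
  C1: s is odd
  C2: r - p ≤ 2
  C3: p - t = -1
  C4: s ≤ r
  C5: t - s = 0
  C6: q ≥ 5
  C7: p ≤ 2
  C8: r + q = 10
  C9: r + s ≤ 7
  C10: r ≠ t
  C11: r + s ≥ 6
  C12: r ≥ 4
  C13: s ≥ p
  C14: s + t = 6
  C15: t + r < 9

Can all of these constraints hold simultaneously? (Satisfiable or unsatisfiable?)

Satisfiable

Try p = 2, q = 6, r = 4, s = 3, t = 3.
Check constraint 2: r - p = 2; constraint 3: p - t = -1. The remaining constraints are straightforward to verify.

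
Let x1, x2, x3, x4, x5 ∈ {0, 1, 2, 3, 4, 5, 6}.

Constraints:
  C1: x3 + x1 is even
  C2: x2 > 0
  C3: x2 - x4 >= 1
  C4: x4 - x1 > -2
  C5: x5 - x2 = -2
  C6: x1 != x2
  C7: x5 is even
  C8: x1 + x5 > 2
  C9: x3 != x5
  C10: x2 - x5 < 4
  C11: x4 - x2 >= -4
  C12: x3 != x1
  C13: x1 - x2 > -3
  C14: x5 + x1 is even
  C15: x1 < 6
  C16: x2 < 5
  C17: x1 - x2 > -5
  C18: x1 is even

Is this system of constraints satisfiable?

Setting (x1, x2, x3, x4, x5) = (2, 4, 6, 2, 2) satisfies everything: constraint 3: x2 - x4 = 2; constraint 4: x4 - x1 = 0; constraint 5: x5 - x2 = -2, and the others follow.

Satisfiable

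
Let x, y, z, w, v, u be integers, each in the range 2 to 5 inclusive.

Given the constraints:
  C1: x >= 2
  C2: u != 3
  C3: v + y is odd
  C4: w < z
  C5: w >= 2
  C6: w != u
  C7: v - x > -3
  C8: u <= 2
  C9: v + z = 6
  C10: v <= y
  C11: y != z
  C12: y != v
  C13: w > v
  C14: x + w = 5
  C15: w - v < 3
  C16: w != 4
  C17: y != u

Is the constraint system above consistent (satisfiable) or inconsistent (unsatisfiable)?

Satisfiable

Take x = 2, y = 3, z = 4, w = 3, v = 2, u = 2. Then constraint 7: v - x = 0; constraint 9: v + z = 6; constraint 14: x + w = 5, and every other listed constraint is also met.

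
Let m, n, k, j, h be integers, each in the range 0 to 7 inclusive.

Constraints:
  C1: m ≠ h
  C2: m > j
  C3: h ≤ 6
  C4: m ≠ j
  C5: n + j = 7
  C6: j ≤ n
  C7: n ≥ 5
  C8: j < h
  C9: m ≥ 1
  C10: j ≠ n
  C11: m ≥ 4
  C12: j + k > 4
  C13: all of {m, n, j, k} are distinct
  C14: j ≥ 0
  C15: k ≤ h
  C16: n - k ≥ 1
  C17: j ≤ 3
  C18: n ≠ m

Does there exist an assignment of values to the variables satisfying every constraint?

Satisfiable

Try m = 4, n = 6, k = 5, j = 1, h = 6.
Check constraint 5: n + j = 7; constraint 12: j + k = 6. The remaining constraints are straightforward to verify.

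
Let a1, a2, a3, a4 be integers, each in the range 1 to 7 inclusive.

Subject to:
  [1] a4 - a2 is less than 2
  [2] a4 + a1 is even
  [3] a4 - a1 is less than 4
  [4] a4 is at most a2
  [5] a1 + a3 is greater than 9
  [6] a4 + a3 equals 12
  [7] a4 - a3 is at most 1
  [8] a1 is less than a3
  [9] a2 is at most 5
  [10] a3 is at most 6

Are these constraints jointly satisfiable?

Unsatisfiable

From constraints 4 and 9: a4 ≤ a2 ≤ 5. From constraint 10: a3 ≤ 6. Hence a4 + a3 ≤ 11. But constraint 6 requires a4 + a3 = 12, and 12 > 11. Contradiction.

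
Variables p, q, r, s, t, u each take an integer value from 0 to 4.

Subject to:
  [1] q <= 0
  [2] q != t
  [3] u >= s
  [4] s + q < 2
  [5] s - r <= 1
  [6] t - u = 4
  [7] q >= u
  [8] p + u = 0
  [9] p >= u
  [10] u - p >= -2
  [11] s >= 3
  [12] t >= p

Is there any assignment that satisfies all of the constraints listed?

Unsatisfiable

From constraints 3 and 11: u ≥ s and s ≥ 3, so u ≥ 3. From constraints 1 and 7: u ≤ q and q ≤ 0, so u ≤ 0. But 0 < 3, so no value of u works.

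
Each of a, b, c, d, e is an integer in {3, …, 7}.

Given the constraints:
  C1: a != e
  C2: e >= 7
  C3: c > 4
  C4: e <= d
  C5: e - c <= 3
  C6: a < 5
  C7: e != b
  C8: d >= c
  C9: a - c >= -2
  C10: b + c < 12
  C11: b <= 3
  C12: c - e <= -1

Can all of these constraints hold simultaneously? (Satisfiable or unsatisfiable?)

Satisfiable

Try a = 4, b = 3, c = 6, d = 7, e = 7.
Check constraint 5: e - c = 1; constraint 9: a - c = -2. The remaining constraints are straightforward to verify.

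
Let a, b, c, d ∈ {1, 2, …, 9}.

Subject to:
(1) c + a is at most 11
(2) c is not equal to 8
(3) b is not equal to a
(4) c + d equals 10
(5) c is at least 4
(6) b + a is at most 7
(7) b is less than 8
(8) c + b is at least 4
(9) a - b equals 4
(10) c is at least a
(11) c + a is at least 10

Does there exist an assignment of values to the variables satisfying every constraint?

Satisfiable

Try a = 5, b = 1, c = 5, d = 5.
Check constraint 1: c + a = 10; constraint 4: c + d = 10; constraint 6: b + a = 6. The remaining constraints are straightforward to verify.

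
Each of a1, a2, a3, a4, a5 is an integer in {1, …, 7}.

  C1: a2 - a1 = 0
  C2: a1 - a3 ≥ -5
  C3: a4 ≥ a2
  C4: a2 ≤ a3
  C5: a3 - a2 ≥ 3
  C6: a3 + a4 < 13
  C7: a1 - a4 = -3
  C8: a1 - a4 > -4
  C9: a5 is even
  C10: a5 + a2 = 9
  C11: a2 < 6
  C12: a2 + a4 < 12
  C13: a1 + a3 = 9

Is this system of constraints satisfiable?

Setting (a1, a2, a3, a4, a5) = (3, 3, 6, 6, 6) satisfies everything: constraint 1: a2 - a1 = 0; constraint 2: a1 - a3 = -3, and the others follow.

Satisfiable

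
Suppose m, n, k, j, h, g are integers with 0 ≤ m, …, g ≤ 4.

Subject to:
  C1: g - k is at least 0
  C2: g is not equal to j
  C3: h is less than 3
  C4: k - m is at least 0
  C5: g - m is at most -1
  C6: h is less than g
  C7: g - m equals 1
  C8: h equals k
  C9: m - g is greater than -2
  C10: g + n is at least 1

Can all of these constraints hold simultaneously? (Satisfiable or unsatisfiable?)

Unsatisfiable

Constraints 1, 4, and 5 give m − g ≥ 1, g − k ≥ 0, k − m ≥ 0.
Adding all 3 inequalities: the left sides telescope to 0, and the right sides sum to 1 + 0 + 0 = 1. So 0 ≥ 1, which is false.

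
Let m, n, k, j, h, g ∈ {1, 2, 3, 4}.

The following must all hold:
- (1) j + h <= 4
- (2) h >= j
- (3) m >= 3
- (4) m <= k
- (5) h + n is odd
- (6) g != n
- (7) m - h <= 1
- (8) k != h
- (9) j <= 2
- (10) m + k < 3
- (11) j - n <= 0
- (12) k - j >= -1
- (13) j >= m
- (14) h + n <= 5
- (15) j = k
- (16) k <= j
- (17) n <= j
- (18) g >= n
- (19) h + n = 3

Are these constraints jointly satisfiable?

Unsatisfiable

From constraints 3 and 4: k ≥ m and m ≥ 3, so k ≥ 3. From constraints 9 and 16: k ≤ j and j ≤ 2, so k ≤ 2. But 2 < 3, so no value of k works.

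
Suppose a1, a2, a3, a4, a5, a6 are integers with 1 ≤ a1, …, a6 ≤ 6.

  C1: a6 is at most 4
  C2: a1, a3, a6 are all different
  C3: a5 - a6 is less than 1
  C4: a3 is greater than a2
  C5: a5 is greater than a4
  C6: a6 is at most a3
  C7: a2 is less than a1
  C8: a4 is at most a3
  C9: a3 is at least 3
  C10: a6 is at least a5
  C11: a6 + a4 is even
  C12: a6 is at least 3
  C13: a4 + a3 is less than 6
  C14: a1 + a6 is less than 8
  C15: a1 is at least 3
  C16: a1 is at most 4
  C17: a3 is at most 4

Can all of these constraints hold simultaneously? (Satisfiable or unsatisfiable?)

Constraints 1, 9, 12, 15, 16, and 17 confine each of a1, a3, a6 to the 2 values {3, 4}.
Constraint 2 requires all 3 of them to be distinct, but only 2 values are available — impossible by the pigeonhole principle.

Unsatisfiable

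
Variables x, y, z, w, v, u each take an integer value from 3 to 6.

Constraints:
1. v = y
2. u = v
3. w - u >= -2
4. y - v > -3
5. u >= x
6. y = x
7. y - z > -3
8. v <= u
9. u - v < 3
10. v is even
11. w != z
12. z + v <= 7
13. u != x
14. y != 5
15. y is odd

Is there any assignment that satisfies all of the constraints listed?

Unsatisfiable

From constraints 1, 2, and 6, u = v = y = x, so u = x. But constraint 13 says u ≠ x. Contradiction.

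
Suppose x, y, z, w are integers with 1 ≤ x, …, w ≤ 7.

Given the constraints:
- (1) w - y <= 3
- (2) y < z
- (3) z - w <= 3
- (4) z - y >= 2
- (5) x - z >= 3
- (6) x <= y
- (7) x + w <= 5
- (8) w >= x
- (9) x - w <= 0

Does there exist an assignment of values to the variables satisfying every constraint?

Unsatisfiable

Constraints 1, 4, 5, and 9 give x − z ≥ 3, z − y ≥ 2, y − w ≥ -3, w − x ≥ 0.
Adding all 4 inequalities: the left sides telescope to 0, and the right sides sum to 3 + 2 + (-3) + 0 = 2. So 0 ≥ 2, which is false.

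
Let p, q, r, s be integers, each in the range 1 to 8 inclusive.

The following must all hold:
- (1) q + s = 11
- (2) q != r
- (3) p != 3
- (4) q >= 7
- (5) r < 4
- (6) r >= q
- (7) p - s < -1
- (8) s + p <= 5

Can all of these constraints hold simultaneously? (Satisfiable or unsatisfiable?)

From constraints 4 and 6: r ≥ q and q ≥ 7, so r ≥ 7. From constraint 5: r ≤ 3. But 3 < 7, so no value of r works.

Unsatisfiable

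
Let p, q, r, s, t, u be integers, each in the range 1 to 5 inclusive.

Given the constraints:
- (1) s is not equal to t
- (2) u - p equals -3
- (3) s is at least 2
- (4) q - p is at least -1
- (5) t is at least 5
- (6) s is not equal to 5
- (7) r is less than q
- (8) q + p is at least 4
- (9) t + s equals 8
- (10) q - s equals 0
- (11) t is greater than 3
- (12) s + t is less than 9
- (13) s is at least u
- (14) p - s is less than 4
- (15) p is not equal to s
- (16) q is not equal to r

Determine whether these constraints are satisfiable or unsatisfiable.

Try p = 4, q = 3, r = 1, s = 3, t = 5, u = 1.
Check constraint 2: u - p = -3; constraint 4: q - p = -1. The remaining constraints are straightforward to verify.

Satisfiable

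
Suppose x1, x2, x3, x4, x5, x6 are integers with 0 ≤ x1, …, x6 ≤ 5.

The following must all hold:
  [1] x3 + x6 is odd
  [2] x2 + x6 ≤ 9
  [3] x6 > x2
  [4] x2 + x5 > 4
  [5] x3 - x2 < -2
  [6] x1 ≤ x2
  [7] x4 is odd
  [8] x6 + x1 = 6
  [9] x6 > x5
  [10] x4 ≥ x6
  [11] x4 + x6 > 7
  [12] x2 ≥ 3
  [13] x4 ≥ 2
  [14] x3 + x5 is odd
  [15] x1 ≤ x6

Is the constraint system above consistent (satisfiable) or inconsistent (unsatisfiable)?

Satisfiable

The assignment x1 = 1, x2 = 4, x3 = 0, x4 = 5, x5 = 1, x6 = 5 works:
  constraint 2 holds since x2 + x6 = 9.
  constraint 4 holds since x2 + x5 = 5.
  constraint 5 holds since x3 - x2 = -4.
The rest check out directly.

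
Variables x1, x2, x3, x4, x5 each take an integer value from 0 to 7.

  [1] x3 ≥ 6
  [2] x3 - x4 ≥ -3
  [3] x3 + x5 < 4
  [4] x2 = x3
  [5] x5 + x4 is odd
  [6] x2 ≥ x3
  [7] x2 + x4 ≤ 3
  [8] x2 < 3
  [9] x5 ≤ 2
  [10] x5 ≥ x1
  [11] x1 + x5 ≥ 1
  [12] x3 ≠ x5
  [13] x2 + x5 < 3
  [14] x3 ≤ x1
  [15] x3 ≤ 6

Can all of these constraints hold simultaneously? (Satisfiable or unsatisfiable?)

Unsatisfiable

From constraints 1 and 14: x1 ≥ x3 and x3 ≥ 6, so x1 ≥ 6. From constraints 9 and 10: x1 ≤ x5 and x5 ≤ 2, so x1 ≤ 2. But 2 < 6, so no value of x1 works.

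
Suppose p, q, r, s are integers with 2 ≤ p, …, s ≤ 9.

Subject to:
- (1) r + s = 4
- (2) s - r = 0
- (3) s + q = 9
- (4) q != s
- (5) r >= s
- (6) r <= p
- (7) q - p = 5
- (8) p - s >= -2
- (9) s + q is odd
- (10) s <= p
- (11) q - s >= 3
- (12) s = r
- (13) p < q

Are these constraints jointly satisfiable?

Satisfiable

Take p = 2, q = 7, r = 2, s = 2. Then constraint 1: r + s = 4; constraint 2: s - r = 0, and every other listed constraint is also met.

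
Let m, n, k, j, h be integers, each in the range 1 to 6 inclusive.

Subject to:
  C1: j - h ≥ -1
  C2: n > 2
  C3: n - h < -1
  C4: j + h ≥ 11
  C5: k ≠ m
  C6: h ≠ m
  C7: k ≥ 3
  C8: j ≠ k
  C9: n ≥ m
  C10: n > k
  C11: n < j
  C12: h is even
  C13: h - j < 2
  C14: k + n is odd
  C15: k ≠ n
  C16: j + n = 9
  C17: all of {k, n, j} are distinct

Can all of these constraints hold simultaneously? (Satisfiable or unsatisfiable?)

Satisfiable

One satisfying assignment is m = 2, n = 4, k = 3, j = 5, h = 6.
For the less obvious constraints — constraint 1: j - h = -1; constraint 3: n - h = -2; constraint 4: j + h = 11 — and the others hold by inspection.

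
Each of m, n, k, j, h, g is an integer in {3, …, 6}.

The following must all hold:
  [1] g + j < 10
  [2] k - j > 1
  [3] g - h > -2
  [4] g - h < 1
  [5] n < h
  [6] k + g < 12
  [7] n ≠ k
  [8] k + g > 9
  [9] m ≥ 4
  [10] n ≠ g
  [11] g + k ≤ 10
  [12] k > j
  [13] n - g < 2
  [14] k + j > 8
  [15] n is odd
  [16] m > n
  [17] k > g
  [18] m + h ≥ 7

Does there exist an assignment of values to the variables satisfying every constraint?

Satisfiable

Setting (m, n, k, j, h, g) = (6, 3, 6, 3, 4, 4) satisfies everything: constraint 1: g + j = 7; constraint 2: k - j = 3; constraint 3: g - h = 0, and the others follow.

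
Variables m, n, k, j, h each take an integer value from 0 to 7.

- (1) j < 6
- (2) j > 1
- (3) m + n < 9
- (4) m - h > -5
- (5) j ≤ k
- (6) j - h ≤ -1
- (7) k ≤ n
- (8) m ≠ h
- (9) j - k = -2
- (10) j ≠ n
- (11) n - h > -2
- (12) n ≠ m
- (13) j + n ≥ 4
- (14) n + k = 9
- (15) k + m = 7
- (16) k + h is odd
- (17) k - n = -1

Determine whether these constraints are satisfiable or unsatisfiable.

Satisfiable

One satisfying assignment is m = 3, n = 5, k = 4, j = 2, h = 5.
For the less obvious constraints — constraint 3: m + n = 8; constraint 4: m - h = -2 — and the others hold by inspection.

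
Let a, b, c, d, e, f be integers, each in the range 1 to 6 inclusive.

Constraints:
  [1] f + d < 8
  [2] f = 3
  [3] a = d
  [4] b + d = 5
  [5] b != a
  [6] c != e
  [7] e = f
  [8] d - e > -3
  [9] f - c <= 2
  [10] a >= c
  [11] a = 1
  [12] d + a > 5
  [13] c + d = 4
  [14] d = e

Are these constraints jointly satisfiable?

Unsatisfiable

Constraint 11 fixes a = 1 and constraint 2 fixes f = 3. Constraints 3, 7, and 14 give a = d = e = f, so a = f. But 1 ≠ 3 — contradiction.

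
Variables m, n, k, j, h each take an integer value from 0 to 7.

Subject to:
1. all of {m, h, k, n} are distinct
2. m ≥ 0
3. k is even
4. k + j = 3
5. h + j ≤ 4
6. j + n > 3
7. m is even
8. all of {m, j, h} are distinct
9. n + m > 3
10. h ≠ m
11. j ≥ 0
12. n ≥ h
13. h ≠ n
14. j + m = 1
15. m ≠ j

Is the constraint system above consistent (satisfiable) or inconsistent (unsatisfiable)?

Take m = 0, n = 4, k = 2, j = 1, h = 3. Then constraint 4: k + j = 3; constraint 5: h + j = 4; constraint 6: j + n = 5, and every other listed constraint is also met.

Satisfiable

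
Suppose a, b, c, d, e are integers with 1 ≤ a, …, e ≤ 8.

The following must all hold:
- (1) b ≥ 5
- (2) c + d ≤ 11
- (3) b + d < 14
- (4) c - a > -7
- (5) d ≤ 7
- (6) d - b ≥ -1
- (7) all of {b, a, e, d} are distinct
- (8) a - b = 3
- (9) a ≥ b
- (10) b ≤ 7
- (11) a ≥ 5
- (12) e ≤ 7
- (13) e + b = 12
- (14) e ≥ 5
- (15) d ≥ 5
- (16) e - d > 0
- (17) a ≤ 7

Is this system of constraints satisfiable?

Unsatisfiable

Constraints 1, 5, 10, 11, 12, 14, 15, and 17 confine each of b, a, e, d to the 3 values {5, …, 7}.
Constraint 7 requires all 4 of them to be distinct, but only 3 values are available — impossible by the pigeonhole principle.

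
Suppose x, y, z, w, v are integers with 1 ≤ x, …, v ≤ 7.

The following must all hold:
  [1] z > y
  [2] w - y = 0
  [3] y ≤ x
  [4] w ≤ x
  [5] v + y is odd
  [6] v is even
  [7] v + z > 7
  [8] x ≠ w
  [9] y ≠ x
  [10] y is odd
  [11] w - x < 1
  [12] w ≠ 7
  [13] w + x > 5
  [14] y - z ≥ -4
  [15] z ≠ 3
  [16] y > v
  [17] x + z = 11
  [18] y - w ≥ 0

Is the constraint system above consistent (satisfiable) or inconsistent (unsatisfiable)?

Take x = 5, y = 3, z = 6, w = 3, v = 2. Then constraint 2: w - y = 0; constraint 7: v + z = 8; constraint 11: w - x = -2, and every other listed constraint is also met.

Satisfiable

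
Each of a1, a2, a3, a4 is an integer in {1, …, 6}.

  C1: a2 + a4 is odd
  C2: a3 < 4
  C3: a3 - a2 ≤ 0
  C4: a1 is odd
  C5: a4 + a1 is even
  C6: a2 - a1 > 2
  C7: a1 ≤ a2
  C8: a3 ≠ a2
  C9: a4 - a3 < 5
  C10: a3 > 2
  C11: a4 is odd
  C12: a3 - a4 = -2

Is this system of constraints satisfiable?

Satisfiable

Setting (a1, a2, a3, a4) = (1, 4, 3, 5) satisfies everything: constraint 3: a3 - a2 = -1; constraint 6: a2 - a1 = 3, and the others follow.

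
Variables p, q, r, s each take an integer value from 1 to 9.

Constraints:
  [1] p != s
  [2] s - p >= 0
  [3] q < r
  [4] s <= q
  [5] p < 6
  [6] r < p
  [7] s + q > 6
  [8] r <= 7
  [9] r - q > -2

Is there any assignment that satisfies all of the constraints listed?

Unsatisfiable

Constraints 2, 3, 4, and 6 give p ≤ s, s ≤ q, q < r, r < p. Chaining: p ≤ s ≤ q < r < p, which forces p < p — impossible.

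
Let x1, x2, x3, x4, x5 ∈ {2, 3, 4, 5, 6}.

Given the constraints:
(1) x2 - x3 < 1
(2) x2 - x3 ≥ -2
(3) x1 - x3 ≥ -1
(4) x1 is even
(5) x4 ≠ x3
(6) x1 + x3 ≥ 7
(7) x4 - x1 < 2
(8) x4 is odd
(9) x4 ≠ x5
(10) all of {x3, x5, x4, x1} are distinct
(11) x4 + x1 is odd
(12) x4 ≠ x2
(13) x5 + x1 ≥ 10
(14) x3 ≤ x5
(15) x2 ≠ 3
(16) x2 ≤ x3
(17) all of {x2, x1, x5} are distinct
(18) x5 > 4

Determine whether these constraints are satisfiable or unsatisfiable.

Take x1 = 4, x2 = 5, x3 = 5, x4 = 3, x5 = 6. Then constraint 1: x2 - x3 = 0; constraint 2: x2 - x3 = 0, and every other listed constraint is also met.

Satisfiable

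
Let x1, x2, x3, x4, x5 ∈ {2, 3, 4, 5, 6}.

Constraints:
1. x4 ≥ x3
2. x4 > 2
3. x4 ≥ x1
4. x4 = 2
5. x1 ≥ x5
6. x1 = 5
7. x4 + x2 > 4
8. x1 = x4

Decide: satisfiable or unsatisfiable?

Unsatisfiable

Constraint 6 fixes x1 = 5 and constraint 4 fixes x4 = 2, but constraint 8 requires x1 = x4. Since 5 ≠ 2, contradiction.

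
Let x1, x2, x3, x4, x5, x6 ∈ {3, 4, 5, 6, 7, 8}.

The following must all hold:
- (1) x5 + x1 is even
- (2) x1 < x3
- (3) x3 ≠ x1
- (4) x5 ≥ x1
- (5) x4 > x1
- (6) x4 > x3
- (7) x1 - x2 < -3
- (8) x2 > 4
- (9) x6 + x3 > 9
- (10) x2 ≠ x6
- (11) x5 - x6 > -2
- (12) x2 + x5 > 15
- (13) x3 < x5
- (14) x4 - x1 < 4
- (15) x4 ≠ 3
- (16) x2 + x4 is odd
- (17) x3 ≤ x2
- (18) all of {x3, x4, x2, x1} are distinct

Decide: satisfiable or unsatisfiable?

Setting (x1, x2, x3, x4, x5, x6) = (4, 8, 5, 7, 8, 7) satisfies everything: constraint 7: x1 - x2 = -4; constraint 9: x6 + x3 = 12, and the others follow.

Satisfiable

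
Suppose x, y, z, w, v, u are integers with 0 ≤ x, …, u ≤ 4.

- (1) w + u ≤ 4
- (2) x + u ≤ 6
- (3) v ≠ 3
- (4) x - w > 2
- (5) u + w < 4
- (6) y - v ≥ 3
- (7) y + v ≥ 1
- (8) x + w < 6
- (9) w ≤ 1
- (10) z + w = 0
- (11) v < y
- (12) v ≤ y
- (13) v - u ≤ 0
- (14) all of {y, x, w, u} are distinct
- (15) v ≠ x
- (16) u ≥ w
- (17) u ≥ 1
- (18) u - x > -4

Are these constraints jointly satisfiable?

Setting (x, y, z, w, v, u) = (4, 3, 0, 0, 0, 2) satisfies everything: constraint 1: w + u = 2; constraint 2: x + u = 6, and the others follow.

Satisfiable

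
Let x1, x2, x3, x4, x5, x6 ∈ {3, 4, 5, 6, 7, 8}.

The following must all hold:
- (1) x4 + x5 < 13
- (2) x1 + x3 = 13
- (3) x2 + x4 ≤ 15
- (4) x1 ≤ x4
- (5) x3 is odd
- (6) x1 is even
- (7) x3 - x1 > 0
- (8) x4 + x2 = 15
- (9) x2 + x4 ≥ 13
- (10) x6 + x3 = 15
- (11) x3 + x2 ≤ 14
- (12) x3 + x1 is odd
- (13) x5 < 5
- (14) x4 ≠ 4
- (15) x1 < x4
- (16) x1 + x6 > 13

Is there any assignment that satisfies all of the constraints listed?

Try x1 = 6, x2 = 7, x3 = 7, x4 = 8, x5 = 3, x6 = 8.
Check constraint 1: x4 + x5 = 11; constraint 2: x1 + x3 = 13. The remaining constraints are straightforward to verify.

Satisfiable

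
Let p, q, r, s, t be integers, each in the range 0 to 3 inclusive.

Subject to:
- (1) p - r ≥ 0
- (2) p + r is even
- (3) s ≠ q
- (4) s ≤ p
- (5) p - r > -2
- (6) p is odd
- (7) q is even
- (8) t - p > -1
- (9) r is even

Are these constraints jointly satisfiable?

Constraint 6 makes p odd and constraint 9 makes r even, so p + r must be odd. Constraint 2 says p + r is even — contradiction.

Unsatisfiable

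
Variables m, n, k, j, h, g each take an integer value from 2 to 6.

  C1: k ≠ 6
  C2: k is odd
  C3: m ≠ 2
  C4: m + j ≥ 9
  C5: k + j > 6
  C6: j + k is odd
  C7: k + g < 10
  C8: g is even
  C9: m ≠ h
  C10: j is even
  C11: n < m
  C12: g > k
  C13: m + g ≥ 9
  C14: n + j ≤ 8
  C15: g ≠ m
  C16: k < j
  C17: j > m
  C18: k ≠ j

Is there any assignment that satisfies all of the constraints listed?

One satisfying assignment is m = 3, n = 2, k = 3, j = 6, h = 6, g = 6.
For the less obvious constraints — constraint 4: m + j = 9; constraint 5: k + j = 9 — and the others hold by inspection.

Satisfiable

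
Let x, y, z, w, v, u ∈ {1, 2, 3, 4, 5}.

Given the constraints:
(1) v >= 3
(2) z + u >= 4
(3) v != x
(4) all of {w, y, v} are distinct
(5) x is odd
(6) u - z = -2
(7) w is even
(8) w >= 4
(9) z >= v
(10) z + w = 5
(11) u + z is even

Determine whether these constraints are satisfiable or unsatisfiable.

From constraints 1 and 9: z ≥ v ≥ 3. From constraint 8: w ≥ 4. Hence z + w ≥ 7. But constraint 10 requires z + w = 5, and 5 < 7. Contradiction.

Unsatisfiable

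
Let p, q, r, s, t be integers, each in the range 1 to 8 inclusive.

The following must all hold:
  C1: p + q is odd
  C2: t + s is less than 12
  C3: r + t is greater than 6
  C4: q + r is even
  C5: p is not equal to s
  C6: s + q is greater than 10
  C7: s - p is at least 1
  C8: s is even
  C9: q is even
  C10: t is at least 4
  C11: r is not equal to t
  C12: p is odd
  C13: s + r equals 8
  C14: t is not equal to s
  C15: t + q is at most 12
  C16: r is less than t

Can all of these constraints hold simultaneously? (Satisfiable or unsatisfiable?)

Satisfiable

The assignment p = 3, q = 6, r = 2, s = 6, t = 5 works:
  constraint 2 holds since t + s = 11.
  constraint 3 holds since r + t = 7.
  constraint 6 holds since s + q = 12.
The rest check out directly.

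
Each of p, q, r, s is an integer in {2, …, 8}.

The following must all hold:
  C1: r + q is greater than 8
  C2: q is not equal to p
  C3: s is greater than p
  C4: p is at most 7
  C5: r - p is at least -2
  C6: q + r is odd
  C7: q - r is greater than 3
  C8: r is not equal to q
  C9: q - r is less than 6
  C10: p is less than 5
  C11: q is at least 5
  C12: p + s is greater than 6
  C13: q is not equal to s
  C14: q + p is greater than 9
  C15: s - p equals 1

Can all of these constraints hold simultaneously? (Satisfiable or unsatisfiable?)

Take p = 3, q = 7, r = 2, s = 4. Then constraint 1: r + q = 9; constraint 5: r - p = -1, and every other listed constraint is also met.

Satisfiable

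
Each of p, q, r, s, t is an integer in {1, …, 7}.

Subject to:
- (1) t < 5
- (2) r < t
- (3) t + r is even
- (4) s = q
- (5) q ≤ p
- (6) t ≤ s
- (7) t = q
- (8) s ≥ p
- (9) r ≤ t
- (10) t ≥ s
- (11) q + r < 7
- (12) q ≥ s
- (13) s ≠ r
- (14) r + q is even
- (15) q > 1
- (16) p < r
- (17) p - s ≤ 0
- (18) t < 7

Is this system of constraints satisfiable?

Constraints 2, 5, 6, 12, and 16 give t ≤ s, s ≤ q, q ≤ p, p < r, r < t. Chaining: t ≤ s ≤ q ≤ p < r < t, which forces t < t — impossible.

Unsatisfiable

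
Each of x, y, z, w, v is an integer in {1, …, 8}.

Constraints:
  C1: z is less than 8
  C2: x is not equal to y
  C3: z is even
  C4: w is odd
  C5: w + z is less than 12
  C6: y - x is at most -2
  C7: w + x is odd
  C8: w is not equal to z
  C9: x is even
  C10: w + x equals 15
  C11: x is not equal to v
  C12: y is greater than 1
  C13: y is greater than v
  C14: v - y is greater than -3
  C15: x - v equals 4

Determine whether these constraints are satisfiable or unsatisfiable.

Try x = 8, y = 6, z = 2, w = 7, v = 4.
Check constraint 5: w + z = 9; constraint 6: y - x = -2; constraint 10: w + x = 15. The remaining constraints are straightforward to verify.

Satisfiable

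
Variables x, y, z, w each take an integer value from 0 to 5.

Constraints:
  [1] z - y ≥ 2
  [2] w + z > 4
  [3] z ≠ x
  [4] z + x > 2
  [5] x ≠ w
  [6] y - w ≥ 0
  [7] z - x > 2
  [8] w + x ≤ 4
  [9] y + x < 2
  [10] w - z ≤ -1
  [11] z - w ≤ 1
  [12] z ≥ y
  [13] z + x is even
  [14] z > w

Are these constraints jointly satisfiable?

Constraints 1, 6, and 11 give w − z ≥ -1, z − y ≥ 2, y − w ≥ 0.
Adding all 3 inequalities: the left sides telescope to 0, and the right sides sum to (-1) + 2 + 0 = 1. So 0 ≥ 1, which is false.

Unsatisfiable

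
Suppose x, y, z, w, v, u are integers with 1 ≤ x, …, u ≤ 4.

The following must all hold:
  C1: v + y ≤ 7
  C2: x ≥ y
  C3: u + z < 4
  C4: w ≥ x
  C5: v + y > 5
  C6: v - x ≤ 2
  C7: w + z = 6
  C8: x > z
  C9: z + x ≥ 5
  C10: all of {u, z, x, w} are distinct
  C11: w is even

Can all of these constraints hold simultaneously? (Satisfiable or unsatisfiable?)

Try x = 3, y = 3, z = 2, w = 4, v = 3, u = 1.
Check constraint 1: v + y = 6; constraint 3: u + z = 3; constraint 5: v + y = 6. The remaining constraints are straightforward to verify.

Satisfiable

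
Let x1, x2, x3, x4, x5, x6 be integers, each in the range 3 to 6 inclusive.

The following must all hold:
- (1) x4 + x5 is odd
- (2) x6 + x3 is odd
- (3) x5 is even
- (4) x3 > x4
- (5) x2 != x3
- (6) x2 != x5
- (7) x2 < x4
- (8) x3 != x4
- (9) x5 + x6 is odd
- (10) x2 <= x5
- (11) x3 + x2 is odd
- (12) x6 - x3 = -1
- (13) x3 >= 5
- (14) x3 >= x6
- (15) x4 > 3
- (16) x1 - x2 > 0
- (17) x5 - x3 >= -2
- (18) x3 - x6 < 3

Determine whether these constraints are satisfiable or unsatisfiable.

Satisfiable

Take x1 = 5, x2 = 3, x3 = 6, x4 = 5, x5 = 6, x6 = 5. Then constraint 12: x6 - x3 = -1; constraint 16: x1 - x2 = 2; constraint 17: x5 - x3 = 0, and every other listed constraint is also met.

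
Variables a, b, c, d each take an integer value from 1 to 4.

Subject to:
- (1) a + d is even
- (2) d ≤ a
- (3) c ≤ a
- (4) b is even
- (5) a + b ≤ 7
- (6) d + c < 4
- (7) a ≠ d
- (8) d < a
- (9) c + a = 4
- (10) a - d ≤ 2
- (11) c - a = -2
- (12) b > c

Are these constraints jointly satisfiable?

Try a = 3, b = 2, c = 1, d = 1.
Check constraint 5: a + b = 5; constraint 6: d + c = 2. The remaining constraints are straightforward to verify.

Satisfiable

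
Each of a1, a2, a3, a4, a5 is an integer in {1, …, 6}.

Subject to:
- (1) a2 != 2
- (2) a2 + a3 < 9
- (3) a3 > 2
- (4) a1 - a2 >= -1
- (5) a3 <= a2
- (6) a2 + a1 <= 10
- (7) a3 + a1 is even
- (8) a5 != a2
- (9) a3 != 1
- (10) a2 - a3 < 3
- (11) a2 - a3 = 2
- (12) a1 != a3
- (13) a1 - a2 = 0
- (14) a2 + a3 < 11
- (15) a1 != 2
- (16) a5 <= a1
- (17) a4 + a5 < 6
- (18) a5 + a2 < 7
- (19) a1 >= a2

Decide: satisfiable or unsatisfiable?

Satisfiable

Try a1 = 5, a2 = 5, a3 = 3, a4 = 2, a5 = 1.
Check constraint 2: a2 + a3 = 8; constraint 4: a1 - a2 = 0; constraint 6: a2 + a1 = 10. The remaining constraints are straightforward to verify.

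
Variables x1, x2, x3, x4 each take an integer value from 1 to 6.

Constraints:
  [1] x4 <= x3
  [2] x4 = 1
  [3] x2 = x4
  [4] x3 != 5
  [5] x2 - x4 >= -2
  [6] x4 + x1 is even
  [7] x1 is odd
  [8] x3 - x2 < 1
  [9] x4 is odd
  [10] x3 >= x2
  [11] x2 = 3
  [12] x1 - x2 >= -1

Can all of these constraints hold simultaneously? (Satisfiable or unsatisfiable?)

Constraint 11 fixes x2 = 3 and constraint 2 fixes x4 = 1, but constraint 3 requires x2 = x4. Since 3 ≠ 1, contradiction.

Unsatisfiable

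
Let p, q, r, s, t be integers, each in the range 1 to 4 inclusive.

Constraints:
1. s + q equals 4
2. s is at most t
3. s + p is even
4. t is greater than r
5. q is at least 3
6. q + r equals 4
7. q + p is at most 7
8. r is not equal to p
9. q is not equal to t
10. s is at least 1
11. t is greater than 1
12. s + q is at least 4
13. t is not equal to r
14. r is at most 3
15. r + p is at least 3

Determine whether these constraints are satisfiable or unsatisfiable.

The assignment p = 3, q = 3, r = 1, s = 1, t = 4 works:
  constraint 1 holds since s + q = 4.
  constraint 6 holds since q + r = 4.
  constraint 7 holds since q + p = 6.
The rest check out directly.

Satisfiable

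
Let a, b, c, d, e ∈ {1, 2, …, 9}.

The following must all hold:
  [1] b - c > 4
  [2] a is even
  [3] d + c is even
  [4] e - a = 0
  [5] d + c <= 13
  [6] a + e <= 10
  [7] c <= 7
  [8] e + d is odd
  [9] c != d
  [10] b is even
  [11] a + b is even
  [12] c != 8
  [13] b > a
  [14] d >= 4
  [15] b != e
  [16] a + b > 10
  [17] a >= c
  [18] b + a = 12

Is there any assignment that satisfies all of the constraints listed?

Satisfiable

The assignment a = 4, b = 8, c = 1, d = 9, e = 4 works:
  constraint 1 holds since b - c = 7.
  constraint 4 holds since e - a = 0.
The rest check out directly.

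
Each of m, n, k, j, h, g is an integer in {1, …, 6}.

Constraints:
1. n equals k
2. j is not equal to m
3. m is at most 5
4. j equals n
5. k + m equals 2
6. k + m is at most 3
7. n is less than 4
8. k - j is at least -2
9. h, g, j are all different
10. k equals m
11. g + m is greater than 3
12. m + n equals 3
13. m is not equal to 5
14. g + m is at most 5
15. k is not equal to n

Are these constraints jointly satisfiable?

From constraints 1, 4, and 10, j = n = k = m, so j = m. But constraint 2 says j ≠ m. Contradiction.

Unsatisfiable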